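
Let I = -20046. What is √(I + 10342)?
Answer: 2*I*√2426 ≈ 98.509*I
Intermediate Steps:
√(I + 10342) = √(-20046 + 10342) = √(-9704) = 2*I*√2426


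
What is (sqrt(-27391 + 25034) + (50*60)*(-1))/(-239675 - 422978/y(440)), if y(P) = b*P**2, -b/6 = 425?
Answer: 740520000000/59161376788511 - 246840000*I*sqrt(2357)/59161376788511 ≈ 0.012517 - 0.00020256*I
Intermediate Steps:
b = -2550 (b = -6*425 = -2550)
y(P) = -2550*P**2
(sqrt(-27391 + 25034) + (50*60)*(-1))/(-239675 - 422978/y(440)) = (sqrt(-27391 + 25034) + (50*60)*(-1))/(-239675 - 422978/((-2550*440**2))) = (sqrt(-2357) + 3000*(-1))/(-239675 - 422978/((-2550*193600))) = (I*sqrt(2357) - 3000)/(-239675 - 422978/(-493680000)) = (-3000 + I*sqrt(2357))/(-239675 - 422978*(-1/493680000)) = (-3000 + I*sqrt(2357))/(-239675 + 211489/246840000) = (-3000 + I*sqrt(2357))/(-59161376788511/246840000) = (-3000 + I*sqrt(2357))*(-246840000/59161376788511) = 740520000000/59161376788511 - 246840000*I*sqrt(2357)/59161376788511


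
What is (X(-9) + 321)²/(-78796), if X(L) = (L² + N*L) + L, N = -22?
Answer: -349281/78796 ≈ -4.4327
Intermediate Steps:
X(L) = L² - 21*L (X(L) = (L² - 22*L) + L = L² - 21*L)
(X(-9) + 321)²/(-78796) = (-9*(-21 - 9) + 321)²/(-78796) = (-9*(-30) + 321)²*(-1/78796) = (270 + 321)²*(-1/78796) = 591²*(-1/78796) = 349281*(-1/78796) = -349281/78796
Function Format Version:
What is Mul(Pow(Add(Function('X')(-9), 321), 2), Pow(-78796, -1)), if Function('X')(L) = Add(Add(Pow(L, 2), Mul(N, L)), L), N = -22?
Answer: Rational(-349281, 78796) ≈ -4.4327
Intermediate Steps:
Function('X')(L) = Add(Pow(L, 2), Mul(-21, L)) (Function('X')(L) = Add(Add(Pow(L, 2), Mul(-22, L)), L) = Add(Pow(L, 2), Mul(-21, L)))
Mul(Pow(Add(Function('X')(-9), 321), 2), Pow(-78796, -1)) = Mul(Pow(Add(Mul(-9, Add(-21, -9)), 321), 2), Pow(-78796, -1)) = Mul(Pow(Add(Mul(-9, -30), 321), 2), Rational(-1, 78796)) = Mul(Pow(Add(270, 321), 2), Rational(-1, 78796)) = Mul(Pow(591, 2), Rational(-1, 78796)) = Mul(349281, Rational(-1, 78796)) = Rational(-349281, 78796)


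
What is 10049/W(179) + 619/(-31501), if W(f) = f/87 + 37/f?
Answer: 4929666592637/1110725260 ≈ 4438.2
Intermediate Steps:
W(f) = 37/f + f/87 (W(f) = f*(1/87) + 37/f = f/87 + 37/f = 37/f + f/87)
10049/W(179) + 619/(-31501) = 10049/(37/179 + (1/87)*179) + 619/(-31501) = 10049/(37*(1/179) + 179/87) + 619*(-1/31501) = 10049/(37/179 + 179/87) - 619/31501 = 10049/(35260/15573) - 619/31501 = 10049*(15573/35260) - 619/31501 = 156493077/35260 - 619/31501 = 4929666592637/1110725260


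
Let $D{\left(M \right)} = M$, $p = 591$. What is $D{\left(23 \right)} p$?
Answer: $13593$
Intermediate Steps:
$D{\left(23 \right)} p = 23 \cdot 591 = 13593$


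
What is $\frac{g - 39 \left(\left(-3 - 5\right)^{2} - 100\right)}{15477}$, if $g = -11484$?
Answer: $- \frac{480}{737} \approx -0.65129$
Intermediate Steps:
$\frac{g - 39 \left(\left(-3 - 5\right)^{2} - 100\right)}{15477} = \frac{-11484 - 39 \left(\left(-3 - 5\right)^{2} - 100\right)}{15477} = \left(-11484 - 39 \left(\left(-8\right)^{2} - 100\right)\right) \frac{1}{15477} = \left(-11484 - 39 \left(64 - 100\right)\right) \frac{1}{15477} = \left(-11484 - 39 \left(-36\right)\right) \frac{1}{15477} = \left(-11484 - -1404\right) \frac{1}{15477} = \left(-11484 + 1404\right) \frac{1}{15477} = \left(-10080\right) \frac{1}{15477} = - \frac{480}{737}$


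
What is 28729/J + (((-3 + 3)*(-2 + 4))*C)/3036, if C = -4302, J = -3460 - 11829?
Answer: -28729/15289 ≈ -1.8791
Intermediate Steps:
J = -15289
28729/J + (((-3 + 3)*(-2 + 4))*C)/3036 = 28729/(-15289) + (((-3 + 3)*(-2 + 4))*(-4302))/3036 = 28729*(-1/15289) + ((0*2)*(-4302))*(1/3036) = -28729/15289 + (0*(-4302))*(1/3036) = -28729/15289 + 0*(1/3036) = -28729/15289 + 0 = -28729/15289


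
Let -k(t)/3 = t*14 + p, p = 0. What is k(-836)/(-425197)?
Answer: -35112/425197 ≈ -0.082578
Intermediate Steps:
k(t) = -42*t (k(t) = -3*(t*14 + 0) = -3*(14*t + 0) = -42*t)
k(-836)/(-425197) = -42*(-836)/(-425197) = 35112*(-1/425197) = -35112/425197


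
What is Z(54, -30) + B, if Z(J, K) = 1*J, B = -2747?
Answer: -2693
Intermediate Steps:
Z(J, K) = J
Z(54, -30) + B = 54 - 2747 = -2693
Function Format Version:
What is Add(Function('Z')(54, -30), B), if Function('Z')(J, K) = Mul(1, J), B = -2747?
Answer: -2693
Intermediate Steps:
Function('Z')(J, K) = J
Add(Function('Z')(54, -30), B) = Add(54, -2747) = -2693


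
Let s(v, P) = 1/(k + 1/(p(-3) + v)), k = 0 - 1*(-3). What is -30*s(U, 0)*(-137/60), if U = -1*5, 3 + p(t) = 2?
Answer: 411/17 ≈ 24.176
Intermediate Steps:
p(t) = -1 (p(t) = -3 + 2 = -1)
k = 3 (k = 0 + 3 = 3)
U = -5
s(v, P) = 1/(3 + 1/(-1 + v))
-30*s(U, 0)*(-137/60) = -30*((-1 - 5)/(-2 + 3*(-5)))*(-137/60) = -30*(-6/(-2 - 15))*(-137*1/60) = -30*(-6/(-17))*(-137)/60 = -30*(-1/17*(-6))*(-137)/60 = -30*(6/17)*(-137)/60 = -180*(-137)/(17*60) = -1*(-411/17) = 411/17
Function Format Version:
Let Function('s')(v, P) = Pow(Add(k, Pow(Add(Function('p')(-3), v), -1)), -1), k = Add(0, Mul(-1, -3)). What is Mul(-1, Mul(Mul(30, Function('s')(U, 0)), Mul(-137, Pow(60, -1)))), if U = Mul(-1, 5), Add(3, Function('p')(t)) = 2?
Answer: Rational(411, 17) ≈ 24.176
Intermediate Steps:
Function('p')(t) = -1 (Function('p')(t) = Add(-3, 2) = -1)
k = 3 (k = Add(0, 3) = 3)
U = -5
Function('s')(v, P) = Pow(Add(3, Pow(Add(-1, v), -1)), -1)
Mul(-1, Mul(Mul(30, Function('s')(U, 0)), Mul(-137, Pow(60, -1)))) = Mul(-1, Mul(Mul(30, Mul(Pow(Add(-2, Mul(3, -5)), -1), Add(-1, -5))), Mul(-137, Pow(60, -1)))) = Mul(-1, Mul(Mul(30, Mul(Pow(Add(-2, -15), -1), -6)), Mul(-137, Rational(1, 60)))) = Mul(-1, Mul(Mul(30, Mul(Pow(-17, -1), -6)), Rational(-137, 60))) = Mul(-1, Mul(Mul(30, Mul(Rational(-1, 17), -6)), Rational(-137, 60))) = Mul(-1, Mul(Mul(30, Rational(6, 17)), Rational(-137, 60))) = Mul(-1, Mul(Rational(180, 17), Rational(-137, 60))) = Mul(-1, Rational(-411, 17)) = Rational(411, 17)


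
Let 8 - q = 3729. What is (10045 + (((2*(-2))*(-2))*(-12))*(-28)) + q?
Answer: 9012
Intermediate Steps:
q = -3721 (q = 8 - 1*3729 = 8 - 3729 = -3721)
(10045 + (((2*(-2))*(-2))*(-12))*(-28)) + q = (10045 + (((2*(-2))*(-2))*(-12))*(-28)) - 3721 = (10045 + (-4*(-2)*(-12))*(-28)) - 3721 = (10045 + (8*(-12))*(-28)) - 3721 = (10045 - 96*(-28)) - 3721 = (10045 + 2688) - 3721 = 12733 - 3721 = 9012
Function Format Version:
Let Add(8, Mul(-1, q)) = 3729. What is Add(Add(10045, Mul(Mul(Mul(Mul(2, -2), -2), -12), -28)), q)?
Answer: 9012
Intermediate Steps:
q = -3721 (q = Add(8, Mul(-1, 3729)) = Add(8, -3729) = -3721)
Add(Add(10045, Mul(Mul(Mul(Mul(2, -2), -2), -12), -28)), q) = Add(Add(10045, Mul(Mul(Mul(Mul(2, -2), -2), -12), -28)), -3721) = Add(Add(10045, Mul(Mul(Mul(-4, -2), -12), -28)), -3721) = Add(Add(10045, Mul(Mul(8, -12), -28)), -3721) = Add(Add(10045, Mul(-96, -28)), -3721) = Add(Add(10045, 2688), -3721) = Add(12733, -3721) = 9012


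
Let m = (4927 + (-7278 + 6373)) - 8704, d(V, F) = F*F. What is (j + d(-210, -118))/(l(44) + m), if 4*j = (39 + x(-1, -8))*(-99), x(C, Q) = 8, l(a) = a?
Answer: -51043/18552 ≈ -2.7513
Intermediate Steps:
d(V, F) = F²
j = -4653/4 (j = ((39 + 8)*(-99))/4 = (47*(-99))/4 = (¼)*(-4653) = -4653/4 ≈ -1163.3)
m = -4682 (m = (4927 - 905) - 8704 = 4022 - 8704 = -4682)
(j + d(-210, -118))/(l(44) + m) = (-4653/4 + (-118)²)/(44 - 4682) = (-4653/4 + 13924)/(-4638) = (51043/4)*(-1/4638) = -51043/18552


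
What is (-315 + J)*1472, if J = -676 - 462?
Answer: -2138816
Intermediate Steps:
J = -1138
(-315 + J)*1472 = (-315 - 1138)*1472 = -1453*1472 = -2138816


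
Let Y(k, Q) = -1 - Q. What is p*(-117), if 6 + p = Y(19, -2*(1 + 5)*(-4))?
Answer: 6435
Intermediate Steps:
p = -55 (p = -6 + (-1 - (-2*(1 + 5))*(-4)) = -6 + (-1 - (-2*6)*(-4)) = -6 + (-1 - (-12)*(-4)) = -6 + (-1 - 1*48) = -6 + (-1 - 48) = -6 - 49 = -55)
p*(-117) = -55*(-117) = 6435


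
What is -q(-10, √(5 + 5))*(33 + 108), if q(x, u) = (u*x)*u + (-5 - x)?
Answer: 13395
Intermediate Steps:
q(x, u) = -5 - x + x*u² (q(x, u) = x*u² + (-5 - x) = -5 - x + x*u²)
-q(-10, √(5 + 5))*(33 + 108) = -(-5 - 1*(-10) - 10*(√(5 + 5))²)*(33 + 108) = -(-5 + 10 - 10*(√10)²)*141 = -(-5 + 10 - 10*10)*141 = -(-5 + 10 - 100)*141 = -(-95)*141 = -1*(-13395) = 13395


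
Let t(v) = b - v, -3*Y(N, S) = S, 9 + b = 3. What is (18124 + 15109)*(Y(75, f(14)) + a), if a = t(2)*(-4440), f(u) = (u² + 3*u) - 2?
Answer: 3533465492/3 ≈ 1.1778e+9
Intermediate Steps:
b = -6 (b = -9 + 3 = -6)
f(u) = -2 + u² + 3*u
Y(N, S) = -S/3
t(v) = -6 - v
a = 35520 (a = (-6 - 1*2)*(-4440) = (-6 - 2)*(-4440) = -8*(-4440) = 35520)
(18124 + 15109)*(Y(75, f(14)) + a) = (18124 + 15109)*(-(-2 + 14² + 3*14)/3 + 35520) = 33233*(-(-2 + 196 + 42)/3 + 35520) = 33233*(-⅓*236 + 35520) = 33233*(-236/3 + 35520) = 33233*(106324/3) = 3533465492/3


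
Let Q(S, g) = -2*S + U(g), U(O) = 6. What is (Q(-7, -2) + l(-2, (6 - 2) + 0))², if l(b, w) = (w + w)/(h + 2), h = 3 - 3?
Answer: 576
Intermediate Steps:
h = 0
Q(S, g) = 6 - 2*S (Q(S, g) = -2*S + 6 = 6 - 2*S)
l(b, w) = w (l(b, w) = (w + w)/(0 + 2) = (2*w)/2 = (2*w)*(½) = w)
(Q(-7, -2) + l(-2, (6 - 2) + 0))² = ((6 - 2*(-7)) + ((6 - 2) + 0))² = ((6 + 14) + (4 + 0))² = (20 + 4)² = 24² = 576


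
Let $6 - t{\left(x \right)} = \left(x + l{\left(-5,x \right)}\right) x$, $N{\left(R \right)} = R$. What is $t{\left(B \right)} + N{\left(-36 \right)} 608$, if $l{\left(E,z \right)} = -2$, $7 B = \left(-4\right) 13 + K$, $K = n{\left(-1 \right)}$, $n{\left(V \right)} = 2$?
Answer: $- \frac{1075418}{49} \approx -21947.0$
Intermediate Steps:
$K = 2$
$B = - \frac{50}{7}$ ($B = \frac{\left(-4\right) 13 + 2}{7} = \frac{-52 + 2}{7} = \frac{1}{7} \left(-50\right) = - \frac{50}{7} \approx -7.1429$)
$t{\left(x \right)} = 6 - x \left(-2 + x\right)$ ($t{\left(x \right)} = 6 - \left(x - 2\right) x = 6 - \left(-2 + x\right) x = 6 - x \left(-2 + x\right)$)
$t{\left(B \right)} + N{\left(-36 \right)} 608 = \left(6 - \left(- \frac{50}{7}\right)^{2} + 2 \left(- \frac{50}{7}\right)\right) - 21888 = \left(6 - \frac{2500}{49} - \frac{100}{7}\right) - 21888 = - \frac{2906}{49} - 21888 = - \frac{1075418}{49}$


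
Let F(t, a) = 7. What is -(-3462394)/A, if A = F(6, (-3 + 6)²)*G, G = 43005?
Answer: 3462394/301035 ≈ 11.502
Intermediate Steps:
A = 301035 (A = 7*43005 = 301035)
-(-3462394)/A = -(-3462394)/301035 = -1*(-3462394/301035) = 3462394/301035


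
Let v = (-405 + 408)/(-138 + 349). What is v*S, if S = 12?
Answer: 36/211 ≈ 0.17062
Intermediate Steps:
v = 3/211 ≈ 0.014218
v*S = (3/211)*12 = 36/211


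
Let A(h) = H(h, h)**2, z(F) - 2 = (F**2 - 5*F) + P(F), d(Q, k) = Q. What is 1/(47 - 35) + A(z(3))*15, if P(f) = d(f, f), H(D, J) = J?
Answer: 181/12 ≈ 15.083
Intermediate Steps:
P(f) = f
z(F) = 2 + F**2 - 4*F (z(F) = 2 + ((F**2 - 5*F) + F) = 2 + (F**2 - 4*F) = 2 + F**2 - 4*F)
A(h) = h**2
1/(47 - 35) + A(z(3))*15 = 1/(47 - 35) + (2 + 3**2 - 4*3)**2*15 = 1/12 + (2 + 9 - 12)**2*15 = 1/12 + (-1)**2*15 = 1/12 + 1*15 = 1/12 + 15 = 181/12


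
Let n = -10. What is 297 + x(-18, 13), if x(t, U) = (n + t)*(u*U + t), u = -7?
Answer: 3349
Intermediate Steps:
x(t, U) = (-10 + t)*(t - 7*U) (x(t, U) = (-10 + t)*(-7*U + t) = (-10 + t)*(t - 7*U))
297 + x(-18, 13) = 297 + ((-18)² - 10*(-18) + 70*13 - 7*13*(-18)) = 297 + (324 + 180 + 910 + 1638) = 297 + 3052 = 3349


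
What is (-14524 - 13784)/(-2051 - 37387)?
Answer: 674/939 ≈ 0.71778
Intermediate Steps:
(-14524 - 13784)/(-2051 - 37387) = -28308/(-39438) = -28308*(-1/39438) = 674/939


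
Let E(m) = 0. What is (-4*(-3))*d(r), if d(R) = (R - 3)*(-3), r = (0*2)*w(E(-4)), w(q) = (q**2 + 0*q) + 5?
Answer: 108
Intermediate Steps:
w(q) = 5 + q**2 (w(q) = (q**2 + 0) + 5 = q**2 + 5 = 5 + q**2)
r = 0 (r = (0*2)*(5 + 0**2) = 0*(5 + 0) = 0*5 = 0)
d(R) = 9 - 3*R (d(R) = (-3 + R)*(-3) = 9 - 3*R)
(-4*(-3))*d(r) = (-4*(-3))*(9 - 3*0) = 12*(9 + 0) = 12*9 = 108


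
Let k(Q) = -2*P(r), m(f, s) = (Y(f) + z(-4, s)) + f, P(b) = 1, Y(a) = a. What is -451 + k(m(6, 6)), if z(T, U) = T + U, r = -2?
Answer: -453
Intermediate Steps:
m(f, s) = -4 + s + 2*f (m(f, s) = (f + (-4 + s)) + f = (-4 + f + s) + f = -4 + s + 2*f)
k(Q) = -2 (k(Q) = -2*1 = -2)
-451 + k(m(6, 6)) = -451 - 2 = -453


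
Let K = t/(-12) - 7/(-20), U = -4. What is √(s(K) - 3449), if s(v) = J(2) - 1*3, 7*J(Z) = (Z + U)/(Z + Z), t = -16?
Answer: I*√676606/14 ≈ 58.754*I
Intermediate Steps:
K = 101/60 (K = -16/(-12) - 7/(-20) = -16*(-1/12) - 7*(-1/20) = 4/3 + 7/20 = 101/60 ≈ 1.6833)
J(Z) = (-4 + Z)/(14*Z) (J(Z) = ((Z - 4)/(Z + Z))/7 = ((-4 + Z)/((2*Z)))/7 = ((-4 + Z)*(1/(2*Z)))/7 = ((-4 + Z)/(2*Z))/7 = (-4 + Z)/(14*Z))
s(v) = -43/14 (s(v) = (1/14)*(-4 + 2)/2 - 1*3 = (1/14)*(½)*(-2) - 3 = -1/14 - 3 = -43/14)
√(s(K) - 3449) = √(-43/14 - 3449) = √(-48329/14) = I*√676606/14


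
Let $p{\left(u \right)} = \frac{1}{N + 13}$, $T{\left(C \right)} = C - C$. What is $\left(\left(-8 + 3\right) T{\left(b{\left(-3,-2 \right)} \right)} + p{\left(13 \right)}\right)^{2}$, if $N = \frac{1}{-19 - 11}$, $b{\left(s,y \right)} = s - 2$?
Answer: $\frac{900}{151321} \approx 0.0059476$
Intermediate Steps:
$b{\left(s,y \right)} = -2 + s$
$N = - \frac{1}{30}$ ($N = \frac{1}{-30} = - \frac{1}{30} \approx -0.033333$)
$T{\left(C \right)} = 0$
$p{\left(u \right)} = \frac{30}{389}$ ($p{\left(u \right)} = \frac{1}{- \frac{1}{30} + 13} = \frac{1}{\frac{389}{30}} = \frac{30}{389}$)
$\left(\left(-8 + 3\right) T{\left(b{\left(-3,-2 \right)} \right)} + p{\left(13 \right)}\right)^{2} = \left(\left(-8 + 3\right) 0 + \frac{30}{389}\right)^{2} = \left(\left(-5\right) 0 + \frac{30}{389}\right)^{2} = \left(0 + \frac{30}{389}\right)^{2} = \left(\frac{30}{389}\right)^{2} = \frac{900}{151321}$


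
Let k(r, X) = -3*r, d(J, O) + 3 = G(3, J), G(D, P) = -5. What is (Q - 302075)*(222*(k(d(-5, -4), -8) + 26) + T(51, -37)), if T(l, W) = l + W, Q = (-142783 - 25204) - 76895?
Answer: -6078880098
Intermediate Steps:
d(J, O) = -8 (d(J, O) = -3 - 5 = -8)
Q = -244882 (Q = -167987 - 76895 = -244882)
T(l, W) = W + l
(Q - 302075)*(222*(k(d(-5, -4), -8) + 26) + T(51, -37)) = (-244882 - 302075)*(222*(-3*(-8) + 26) + (-37 + 51)) = -546957*(222*(24 + 26) + 14) = -546957*(222*50 + 14) = -546957*(11100 + 14) = -546957*11114 = -6078880098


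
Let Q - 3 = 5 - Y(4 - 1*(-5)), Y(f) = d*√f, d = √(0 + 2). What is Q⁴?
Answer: 11332 - 7872*√2 ≈ 199.31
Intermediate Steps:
d = √2 ≈ 1.4142
Y(f) = √2*√f
Q = 8 - 3*√2 (Q = 3 + (5 - √2*√(4 - 1*(-5))) = 3 + (5 - √2*√(4 + 5)) = 3 + (5 - √2*√9) = 3 + (5 - √2*3) = 3 + (5 - 3*√2) = 8 - 3*√2 ≈ 3.7574)
Q⁴ = (8 - 3*√2)⁴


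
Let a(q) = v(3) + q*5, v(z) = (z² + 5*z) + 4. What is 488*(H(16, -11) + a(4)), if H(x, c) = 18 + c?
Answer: 26840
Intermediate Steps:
v(z) = 4 + z² + 5*z
a(q) = 28 + 5*q (a(q) = (4 + 3² + 5*3) + q*5 = (4 + 9 + 15) + 5*q = 28 + 5*q)
488*(H(16, -11) + a(4)) = 488*((18 - 11) + (28 + 5*4)) = 488*(7 + (28 + 20)) = 488*(7 + 48) = 488*55 = 26840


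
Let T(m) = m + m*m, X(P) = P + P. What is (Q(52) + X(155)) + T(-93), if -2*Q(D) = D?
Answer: 8840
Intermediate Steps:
X(P) = 2*P
Q(D) = -D/2
T(m) = m + m²
(Q(52) + X(155)) + T(-93) = (-½*52 + 2*155) - 93*(1 - 93) = (-26 + 310) - 93*(-92) = 284 + 8556 = 8840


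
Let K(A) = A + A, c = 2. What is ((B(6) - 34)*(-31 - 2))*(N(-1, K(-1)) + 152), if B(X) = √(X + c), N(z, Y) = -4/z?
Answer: 175032 - 10296*√2 ≈ 1.6047e+5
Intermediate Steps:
K(A) = 2*A
B(X) = √(2 + X) (B(X) = √(X + 2) = √(2 + X))
((B(6) - 34)*(-31 - 2))*(N(-1, K(-1)) + 152) = ((√(2 + 6) - 34)*(-31 - 2))*(-4/(-1) + 152) = ((√8 - 34)*(-33))*(-4*(-1) + 152) = ((2*√2 - 34)*(-33))*(4 + 152) = ((-34 + 2*√2)*(-33))*156 = (1122 - 66*√2)*156 = 175032 - 10296*√2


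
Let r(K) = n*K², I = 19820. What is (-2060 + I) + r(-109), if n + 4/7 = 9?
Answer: 825299/7 ≈ 1.1790e+5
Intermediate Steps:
n = 59/7 (n = -4/7 + 9 = 59/7 ≈ 8.4286)
r(K) = 59*K²/7
(-2060 + I) + r(-109) = (-2060 + 19820) + (59/7)*(-109)² = 17760 + (59/7)*11881 = 17760 + 700979/7 = 825299/7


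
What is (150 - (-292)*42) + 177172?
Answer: 189586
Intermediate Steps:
(150 - (-292)*42) + 177172 = (150 - 146*(-84)) + 177172 = (150 + 12264) + 177172 = 12414 + 177172 = 189586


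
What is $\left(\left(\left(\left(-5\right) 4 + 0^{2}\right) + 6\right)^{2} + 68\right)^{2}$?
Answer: $69696$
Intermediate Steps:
$\left(\left(\left(\left(-5\right) 4 + 0^{2}\right) + 6\right)^{2} + 68\right)^{2} = \left(\left(\left(-20 + 0\right) + 6\right)^{2} + 68\right)^{2} = \left(\left(-20 + 6\right)^{2} + 68\right)^{2} = \left(\left(-14\right)^{2} + 68\right)^{2} = \left(196 + 68\right)^{2} = 264^{2} = 69696$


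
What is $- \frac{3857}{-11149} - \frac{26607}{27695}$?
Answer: $- \frac{189821828}{308771555} \approx -0.61476$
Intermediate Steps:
$- \frac{3857}{-11149} - \frac{26607}{27695} = \left(-3857\right) \left(- \frac{1}{11149}\right) - \frac{26607}{27695} = \frac{3857}{11149} - \frac{26607}{27695} = - \frac{189821828}{308771555}$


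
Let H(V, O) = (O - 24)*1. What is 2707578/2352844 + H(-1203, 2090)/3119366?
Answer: 2112696932813/1834845394226 ≈ 1.1514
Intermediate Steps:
H(V, O) = -24 + O (H(V, O) = (-24 + O)*1 = -24 + O)
2707578/2352844 + H(-1203, 2090)/3119366 = 2707578/2352844 + (-24 + 2090)/3119366 = 2707578*(1/2352844) + 2066*(1/3119366) = 1353789/1176422 + 1033/1559683 = 2112696932813/1834845394226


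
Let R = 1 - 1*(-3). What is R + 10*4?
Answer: 44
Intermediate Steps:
R = 4 (R = 1 + 3 = 4)
R + 10*4 = 4 + 10*4 = 4 + 40 = 44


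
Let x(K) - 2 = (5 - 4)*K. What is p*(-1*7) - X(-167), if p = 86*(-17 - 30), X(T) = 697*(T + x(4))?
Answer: 140511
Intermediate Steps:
x(K) = 2 + K (x(K) = 2 + (5 - 4)*K = 2 + 1*K = 2 + K)
X(T) = 4182 + 697*T (X(T) = 697*(T + (2 + 4)) = 697*(T + 6) = 697*(6 + T) = 4182 + 697*T)
p = -4042 (p = 86*(-47) = -4042)
p*(-1*7) - X(-167) = -(-4042)*7 - (4182 + 697*(-167)) = -4042*(-7) - (4182 - 116399) = 28294 - 1*(-112217) = 28294 + 112217 = 140511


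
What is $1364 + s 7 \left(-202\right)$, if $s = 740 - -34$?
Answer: $-1093072$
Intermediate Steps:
$s = 774$ ($s = 740 + \left(-323 + 357\right) = 740 + 34 = 774$)
$1364 + s 7 \left(-202\right) = 1364 + 774 \cdot 7 \left(-202\right) = 1364 + 774 \left(-1414\right) = 1364 - 1094436 = -1093072$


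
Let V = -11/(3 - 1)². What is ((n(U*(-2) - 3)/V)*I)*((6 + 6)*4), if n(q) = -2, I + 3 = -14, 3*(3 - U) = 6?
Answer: -6528/11 ≈ -593.45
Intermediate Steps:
U = 1 (U = 3 - ⅓*6 = 3 - 2 = 1)
I = -17 (I = -3 - 14 = -17)
V = -11/4 (V = -11/(2²) = -11/4 ≈ -2.7500)
((n(U*(-2) - 3)/V)*I)*((6 + 6)*4) = (-2/(-11/4)*(-17))*((6 + 6)*4) = (-2*(-4/11)*(-17))*(12*4) = ((8/11)*(-17))*48 = -136/11*48 = -6528/11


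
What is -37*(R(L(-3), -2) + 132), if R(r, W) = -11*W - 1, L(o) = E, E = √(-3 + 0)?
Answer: -5661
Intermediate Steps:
E = I*√3 (E = √(-3) = I*√3 ≈ 1.732*I)
L(o) = I*√3
R(r, W) = -1 - 11*W
-37*(R(L(-3), -2) + 132) = -37*((-1 - 11*(-2)) + 132) = -37*((-1 + 22) + 132) = -37*(21 + 132) = -37*153 = -5661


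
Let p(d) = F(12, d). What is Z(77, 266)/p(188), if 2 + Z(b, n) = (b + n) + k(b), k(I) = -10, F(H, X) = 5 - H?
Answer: -331/7 ≈ -47.286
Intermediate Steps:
Z(b, n) = -12 + b + n (Z(b, n) = -2 + ((b + n) - 10) = -2 + (-10 + b + n) = -12 + b + n)
p(d) = -7 (p(d) = 5 - 1*12 = 5 - 12 = -7)
Z(77, 266)/p(188) = (-12 + 77 + 266)/(-7) = 331*(-⅐) = -331/7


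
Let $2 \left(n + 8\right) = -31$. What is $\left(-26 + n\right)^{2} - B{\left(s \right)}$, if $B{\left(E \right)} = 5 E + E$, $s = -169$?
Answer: $\frac{13857}{4} \approx 3464.3$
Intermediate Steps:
$n = - \frac{47}{2}$ ($n = -8 + \frac{1}{2} \left(-31\right) = -8 - \frac{31}{2} = - \frac{47}{2} \approx -23.5$)
$B{\left(E \right)} = 6 E$
$\left(-26 + n\right)^{2} - B{\left(s \right)} = \left(-26 - \frac{47}{2}\right)^{2} - 6 \left(-169\right) = \left(- \frac{99}{2}\right)^{2} - -1014 = \frac{9801}{4} + 1014 = \frac{13857}{4}$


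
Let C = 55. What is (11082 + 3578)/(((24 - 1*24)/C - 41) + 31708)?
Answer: 14660/31667 ≈ 0.46294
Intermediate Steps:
(11082 + 3578)/(((24 - 1*24)/C - 41) + 31708) = (11082 + 3578)/(((24 - 1*24)/55 - 41) + 31708) = 14660/(((24 - 24)/55 - 41) + 31708) = 14660/(((1/55)*0 - 41) + 31708) = 14660/((0 - 41) + 31708) = 14660/(-41 + 31708) = 14660/31667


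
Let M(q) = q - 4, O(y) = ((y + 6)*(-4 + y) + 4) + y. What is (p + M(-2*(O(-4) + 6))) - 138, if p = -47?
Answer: -169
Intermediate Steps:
O(y) = 4 + y + (-4 + y)*(6 + y) (O(y) = ((6 + y)*(-4 + y) + 4) + y = ((-4 + y)*(6 + y) + 4) + y = (4 + (-4 + y)*(6 + y)) + y = 4 + y + (-4 + y)*(6 + y))
M(q) = -4 + q
(p + M(-2*(O(-4) + 6))) - 138 = (-47 + (-4 - 2*((-20 + (-4)² + 3*(-4)) + 6))) - 138 = (-47 + (-4 - 2*((-20 + 16 - 12) + 6))) - 138 = (-47 + (-4 - 2*(-16 + 6))) - 138 = (-47 + (-4 - 2*(-10))) - 138 = (-47 + (-4 + 20)) - 138 = (-47 + 16) - 138 = -31 - 138 = -169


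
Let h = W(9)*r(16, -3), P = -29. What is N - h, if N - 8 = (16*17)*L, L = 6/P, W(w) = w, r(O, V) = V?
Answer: -617/29 ≈ -21.276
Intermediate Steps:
L = -6/29 (L = 6/(-29) = 6*(-1/29) = -6/29 ≈ -0.20690)
h = -27 (h = 9*(-3) = -27)
N = -1400/29 (N = 8 + (16*17)*(-6/29) = 8 + 272*(-6/29) = 8 - 1632/29 = -1400/29 ≈ -48.276)
N - h = -1400/29 - 1*(-27) = -1400/29 + 27 = -617/29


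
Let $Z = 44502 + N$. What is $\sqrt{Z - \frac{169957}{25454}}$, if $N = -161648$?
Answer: $\frac{i \sqrt{75903935950414}}{25454} \approx 342.28 i$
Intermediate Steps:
$Z = -117146$ ($Z = 44502 - 161648 = -117146$)
$\sqrt{Z - \frac{169957}{25454}} = \sqrt{-117146 - \frac{169957}{25454}} = \sqrt{- \frac{2982004241}{25454}} = \frac{i \sqrt{75903935950414}}{25454}$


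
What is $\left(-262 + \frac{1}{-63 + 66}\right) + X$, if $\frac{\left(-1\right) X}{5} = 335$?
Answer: $- \frac{5810}{3} \approx -1936.7$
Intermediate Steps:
$X = -1675$ ($X = \left(-5\right) 335 = -1675$)
$\left(-262 + \frac{1}{-63 + 66}\right) + X = \left(-262 + \frac{1}{-63 + 66}\right) - 1675 = \left(-262 + \frac{1}{3}\right) - 1675 = - \frac{785}{3} - 1675 = - \frac{5810}{3}$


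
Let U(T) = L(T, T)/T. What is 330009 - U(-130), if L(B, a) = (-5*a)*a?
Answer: 329359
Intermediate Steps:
L(B, a) = -5*a**2
U(T) = -5*T (U(T) = (-5*T**2)/T = -5*T)
330009 - U(-130) = 330009 - (-5)*(-130) = 330009 - 1*650 = 330009 - 650 = 329359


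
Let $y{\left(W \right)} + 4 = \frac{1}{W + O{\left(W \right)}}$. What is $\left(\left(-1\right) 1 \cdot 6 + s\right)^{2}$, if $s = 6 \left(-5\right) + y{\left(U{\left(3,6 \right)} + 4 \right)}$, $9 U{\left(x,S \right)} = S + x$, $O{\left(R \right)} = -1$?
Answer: $\frac{25281}{16} \approx 1580.1$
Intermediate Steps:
$U{\left(x,S \right)} = \frac{S}{9} + \frac{x}{9}$ ($U{\left(x,S \right)} = \frac{S + x}{9} = \frac{S}{9} + \frac{x}{9}$)
$y{\left(W \right)} = -4 + \frac{1}{-1 + W}$ ($y{\left(W \right)} = -4 + \frac{1}{W - 1} = -4 + \frac{1}{-1 + W}$)
$s = - \frac{135}{4}$ ($s = 6 \left(-5\right) + \frac{5 - 4 \left(\left(\frac{1}{9} \cdot 6 + \frac{1}{9} \cdot 3\right) + 4\right)}{-1 + \left(\left(\frac{1}{9} \cdot 6 + \frac{1}{9} \cdot 3\right) + 4\right)} = -30 + \frac{5 - 4 \left(\left(\frac{2}{3} + \frac{1}{3}\right) + 4\right)}{-1 + \left(\left(\frac{2}{3} + \frac{1}{3}\right) + 4\right)} = -30 + \frac{5 - 4 \left(1 + 4\right)}{-1 + \left(1 + 4\right)} = -30 + \frac{5 - 20}{-1 + 5} = -30 + \frac{5 - 20}{4} = -30 + \frac{1}{4} \left(-15\right) = -30 - \frac{15}{4} = - \frac{135}{4} \approx -33.75$)
$\left(\left(-1\right) 1 \cdot 6 + s\right)^{2} = \left(\left(-1\right) 1 \cdot 6 - \frac{135}{4}\right)^{2} = \left(\left(-1\right) 6 - \frac{135}{4}\right)^{2} = \left(-6 - \frac{135}{4}\right)^{2} = \left(- \frac{159}{4}\right)^{2} = \frac{25281}{16}$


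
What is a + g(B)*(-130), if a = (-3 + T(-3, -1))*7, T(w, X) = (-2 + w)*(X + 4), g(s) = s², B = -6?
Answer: -4806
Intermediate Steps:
T(w, X) = (-2 + w)*(4 + X)
a = -126 (a = (-3 + (-8 - 2*(-1) + 4*(-3) - 1*(-3)))*7 = (-3 + (-8 + 2 - 12 + 3))*7 = (-3 - 15)*7 = -18*7 = -126)
a + g(B)*(-130) = -126 + (-6)²*(-130) = -126 + 36*(-130) = -126 - 4680 = -4806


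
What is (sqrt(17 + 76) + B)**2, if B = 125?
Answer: (125 + sqrt(93))**2 ≈ 18129.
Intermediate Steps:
(sqrt(17 + 76) + B)**2 = (sqrt(17 + 76) + 125)**2 = (sqrt(93) + 125)**2 = (125 + sqrt(93))**2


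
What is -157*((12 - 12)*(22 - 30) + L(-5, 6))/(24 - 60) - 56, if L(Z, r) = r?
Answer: -179/6 ≈ -29.833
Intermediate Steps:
-157*((12 - 12)*(22 - 30) + L(-5, 6))/(24 - 60) - 56 = -157*((12 - 12)*(22 - 30) + 6)/(24 - 60) - 56 = -157*(0*(-8) + 6)/(-36) - 56 = -157*(0 + 6)*(-1)/36 - 56 = -942*(-1)/36 - 56 = -157*(-⅙) - 56 = 157/6 - 56 = -179/6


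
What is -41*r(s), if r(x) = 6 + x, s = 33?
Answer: -1599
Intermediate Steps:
-41*r(s) = -41*(6 + 33) = -41*39 = -1599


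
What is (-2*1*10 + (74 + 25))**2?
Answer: 6241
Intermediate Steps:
(-2*1*10 + (74 + 25))**2 = (-2*10 + 99)**2 = (-20 + 99)**2 = 79**2 = 6241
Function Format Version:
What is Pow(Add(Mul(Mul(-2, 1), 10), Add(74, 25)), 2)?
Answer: 6241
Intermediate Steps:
Pow(Add(Mul(Mul(-2, 1), 10), Add(74, 25)), 2) = Pow(Add(Mul(-2, 10), 99), 2) = Pow(Add(-20, 99), 2) = Pow(79, 2) = 6241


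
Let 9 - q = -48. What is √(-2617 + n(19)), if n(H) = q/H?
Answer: I*√2614 ≈ 51.127*I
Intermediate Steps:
q = 57 (q = 9 - 1*(-48) = 9 + 48 = 57)
n(H) = 57/H
√(-2617 + n(19)) = √(-2617 + 57/19) = √(-2617 + 57*(1/19)) = √(-2617 + 3) = √(-2614) = I*√2614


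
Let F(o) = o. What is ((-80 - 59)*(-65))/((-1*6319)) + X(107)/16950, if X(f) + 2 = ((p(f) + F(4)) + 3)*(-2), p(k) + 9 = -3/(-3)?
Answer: -9035/6319 ≈ -1.4298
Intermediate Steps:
p(k) = -8 (p(k) = -9 - 3/(-3) = -9 - 3*(-⅓) = -9 + 1 = -8)
X(f) = 0 (X(f) = -2 + ((-8 + 4) + 3)*(-2) = -2 + (-4 + 3)*(-2) = -2 - 1*(-2) = -2 + 2 = 0)
((-80 - 59)*(-65))/((-1*6319)) + X(107)/16950 = ((-80 - 59)*(-65))/((-1*6319)) + 0/16950 = -139*(-65)/(-6319) + 0*(1/16950) = 9035*(-1/6319) + 0 = -9035/6319 + 0 = -9035/6319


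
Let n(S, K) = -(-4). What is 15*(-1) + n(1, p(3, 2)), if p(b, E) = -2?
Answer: -11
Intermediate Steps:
n(S, K) = 4 (n(S, K) = -1*(-4) = 4)
15*(-1) + n(1, p(3, 2)) = 15*(-1) + 4 = -15 + 4 = -11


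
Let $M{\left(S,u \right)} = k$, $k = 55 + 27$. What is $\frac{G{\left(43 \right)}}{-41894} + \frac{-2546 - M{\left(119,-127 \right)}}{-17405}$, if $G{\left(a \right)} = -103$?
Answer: $\frac{111890147}{729165070} \approx 0.15345$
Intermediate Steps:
$k = 82$
$M{\left(S,u \right)} = 82$
$\frac{G{\left(43 \right)}}{-41894} + \frac{-2546 - M{\left(119,-127 \right)}}{-17405} = - \frac{103}{-41894} + \frac{-2546 - 82}{-17405} = \left(-103\right) \left(- \frac{1}{41894}\right) + \left(-2546 - 82\right) \left(- \frac{1}{17405}\right) = \frac{103}{41894} - - \frac{2628}{17405} = \frac{103}{41894} + \frac{2628}{17405} = \frac{111890147}{729165070}$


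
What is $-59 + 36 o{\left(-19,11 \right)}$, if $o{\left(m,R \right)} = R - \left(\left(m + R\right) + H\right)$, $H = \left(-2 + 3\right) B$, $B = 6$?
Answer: $409$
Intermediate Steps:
$H = 6$ ($H = \left(-2 + 3\right) 6 = 1 \cdot 6 = 6$)
$o{\left(m,R \right)} = -6 - m$ ($o{\left(m,R \right)} = R - \left(\left(m + R\right) + 6\right) = R - \left(\left(R + m\right) + 6\right) = R - \left(6 + R + m\right) = -6 - m$)
$-59 + 36 o{\left(-19,11 \right)} = -59 + 36 \left(-6 - -19\right) = -59 + 36 \left(-6 + 19\right) = -59 + 36 \cdot 13 = -59 + 468 = 409$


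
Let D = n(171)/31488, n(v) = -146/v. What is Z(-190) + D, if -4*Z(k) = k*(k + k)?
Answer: -48594643273/2692224 ≈ -18050.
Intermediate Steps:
Z(k) = -k²/2 (Z(k) = -k*(k + k)/4 = -k*2*k/4 = -k²/2)
D = -73/2692224 (D = -146/171/31488 = -146*1/171*(1/31488) = -146/171*1/31488 = -73/2692224 ≈ -2.7115e-5)
Z(-190) + D = -½*(-190)² - 73/2692224 = -½*36100 - 73/2692224 = -18050 - 73/2692224 = -48594643273/2692224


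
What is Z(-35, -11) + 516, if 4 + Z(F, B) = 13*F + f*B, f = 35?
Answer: -328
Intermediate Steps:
Z(F, B) = -4 + 13*F + 35*B (Z(F, B) = -4 + (13*F + 35*B) = -4 + 13*F + 35*B)
Z(-35, -11) + 516 = (-4 + 13*(-35) + 35*(-11)) + 516 = (-4 - 455 - 385) + 516 = -844 + 516 = -328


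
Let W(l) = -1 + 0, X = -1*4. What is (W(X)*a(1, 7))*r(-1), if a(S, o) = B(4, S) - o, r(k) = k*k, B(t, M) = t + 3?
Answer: 0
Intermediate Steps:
B(t, M) = 3 + t
X = -4
r(k) = k**2
W(l) = -1
a(S, o) = 7 - o (a(S, o) = (3 + 4) - o = 7 - o)
(W(X)*a(1, 7))*r(-1) = -(7 - 1*7)*(-1)**2 = -(7 - 7)*1 = -1*0*1 = 0*1 = 0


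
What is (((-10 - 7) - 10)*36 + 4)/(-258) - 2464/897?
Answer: 38764/38571 ≈ 1.0050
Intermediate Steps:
(((-10 - 7) - 10)*36 + 4)/(-258) - 2464/897 = ((-17 - 10)*36 + 4)*(-1/258) - 2464*1/897 = (-27*36 + 4)*(-1/258) - 2464/897 = (-972 + 4)*(-1/258) - 2464/897 = -968*(-1/258) - 2464/897 = 484/129 - 2464/897 = 38764/38571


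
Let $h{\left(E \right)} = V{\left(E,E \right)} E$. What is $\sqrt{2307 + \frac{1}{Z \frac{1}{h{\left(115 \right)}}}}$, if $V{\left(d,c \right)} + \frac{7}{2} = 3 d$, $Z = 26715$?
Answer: $\frac{\sqrt{263605571346}}{10686} \approx 48.047$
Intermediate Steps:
$V{\left(d,c \right)} = - \frac{7}{2} + 3 d$
$h{\left(E \right)} = E \left(- \frac{7}{2} + 3 E\right)$ ($h{\left(E \right)} = \left(- \frac{7}{2} + 3 E\right) E = E \left(- \frac{7}{2} + 3 E\right)$)
$\sqrt{2307 + \frac{1}{Z \frac{1}{h{\left(115 \right)}}}} = \sqrt{2307 + \frac{1}{26715 \frac{1}{\frac{1}{2} \cdot 115 \left(-7 + 6 \cdot 115\right)}}} = \sqrt{2307 + \frac{1}{26715 \frac{1}{\frac{1}{2} \cdot 115 \left(-7 + 690\right)}}} = \sqrt{2307 + \frac{1}{26715 \frac{1}{\frac{1}{2} \cdot 115 \cdot 683}}} = \sqrt{2307 + \frac{1}{26715 \frac{1}{\frac{78545}{2}}}} = \sqrt{2307 + \frac{1}{26715 \cdot \frac{2}{78545}}} = \sqrt{2307 + \frac{1}{\frac{10686}{15709}}} = \sqrt{2307 + \frac{15709}{10686}} = \sqrt{\frac{24668311}{10686}} = \frac{\sqrt{263605571346}}{10686}$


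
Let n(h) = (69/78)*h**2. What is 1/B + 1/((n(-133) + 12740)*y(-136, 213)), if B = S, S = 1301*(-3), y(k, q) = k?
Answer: -5582295/21765693572 ≈ -0.00025647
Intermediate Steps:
S = -3903
n(h) = 23*h**2/26 (n(h) = (69*(1/78))*h**2 = 23*h**2/26)
B = -3903
1/B + 1/((n(-133) + 12740)*y(-136, 213)) = 1/(-3903) + 1/(((23/26)*(-133)**2 + 12740)*(-136)) = -1/3903 - 1/136/((23/26)*17689 + 12740) = -1/3903 - 1/136/(406847/26 + 12740) = -1/3903 - 1/136/(738087/26) = -1/3903 + (26/738087)*(-1/136) = -1/3903 - 13/50189916 = -5582295/21765693572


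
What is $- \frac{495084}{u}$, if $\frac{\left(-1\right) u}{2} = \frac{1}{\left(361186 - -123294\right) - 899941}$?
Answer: $-102844046862$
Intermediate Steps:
$u = \frac{2}{415461}$ ($u = - \frac{2}{\left(361186 - -123294\right) - 899941} = - \frac{2}{\left(361186 + 123294\right) - 899941} = - \frac{2}{484480 - 899941} = - \frac{2}{-415461} = \left(-2\right) \left(- \frac{1}{415461}\right) = \frac{2}{415461} \approx 4.8139 \cdot 10^{-6}$)
$- \frac{495084}{u} = - \frac{495084}{\frac{2}{415461}} = \left(-495084\right) \frac{415461}{2} = -102844046862$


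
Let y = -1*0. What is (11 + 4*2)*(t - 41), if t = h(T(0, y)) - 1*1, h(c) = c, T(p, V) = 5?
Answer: -703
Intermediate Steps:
y = 0
t = 4 (t = 5 - 1*1 = 5 - 1 = 4)
(11 + 4*2)*(t - 41) = (11 + 4*2)*(4 - 41) = (11 + 8)*(-37) = 19*(-37) = -703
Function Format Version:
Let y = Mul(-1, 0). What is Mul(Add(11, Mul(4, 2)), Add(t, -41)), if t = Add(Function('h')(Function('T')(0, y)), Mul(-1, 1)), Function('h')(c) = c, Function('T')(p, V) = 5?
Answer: -703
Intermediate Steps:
y = 0
t = 4 (t = Add(5, Mul(-1, 1)) = Add(5, -1) = 4)
Mul(Add(11, Mul(4, 2)), Add(t, -41)) = Mul(Add(11, Mul(4, 2)), Add(4, -41)) = Mul(Add(11, 8), -37) = Mul(19, -37) = -703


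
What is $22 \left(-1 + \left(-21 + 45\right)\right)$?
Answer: $506$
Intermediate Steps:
$22 \left(-1 + \left(-21 + 45\right)\right) = 22 \left(-1 + 24\right) = 22 \cdot 23 = 506$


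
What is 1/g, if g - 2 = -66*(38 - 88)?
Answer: 1/3302 ≈ 0.00030285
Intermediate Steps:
g = 3302 (g = 2 - 66*(38 - 88) = 2 - 66*(-50) = 2 + 3300 = 3302)
1/g = 1/3302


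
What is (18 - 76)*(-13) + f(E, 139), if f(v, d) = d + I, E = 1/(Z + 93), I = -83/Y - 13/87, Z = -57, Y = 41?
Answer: 3177577/3567 ≈ 890.83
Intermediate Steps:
I = -7754/3567 (I = -83/41 - 13/87 = -7754/3567 ≈ -2.1738)
E = 1/36 (E = 1/(-57 + 93) = 1/36 ≈ 0.027778)
f(v, d) = -7754/3567 + d (f(v, d) = d - 7754/3567 = -7754/3567 + d)
(18 - 76)*(-13) + f(E, 139) = (18 - 76)*(-13) + (-7754/3567 + 139) = -58*(-13) + 488059/3567 = 754 + 488059/3567 = 3177577/3567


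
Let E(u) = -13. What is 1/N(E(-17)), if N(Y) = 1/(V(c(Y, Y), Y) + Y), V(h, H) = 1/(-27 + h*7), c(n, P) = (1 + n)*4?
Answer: -4720/363 ≈ -13.003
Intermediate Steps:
c(n, P) = 4 + 4*n
V(h, H) = 1/(-27 + 7*h)
N(Y) = 1/(Y + 1/(1 + 28*Y)) (N(Y) = 1/(1/(-27 + 7*(4 + 4*Y)) + Y) = 1/(1/(-27 + (28 + 28*Y)) + Y) = 1/(1/(1 + 28*Y) + Y) = 1/(Y + 1/(1 + 28*Y)))
1/N(E(-17)) = 1/((1 + 28*(-13))/(1 - 13*(1 + 28*(-13)))) = 1/((1 - 364)/(1 - 13*(1 - 364))) = 1/(-363/(1 - 13*(-363))) = 1/(-363/(1 + 4719)) = 1/(-363/4720) = -4720/363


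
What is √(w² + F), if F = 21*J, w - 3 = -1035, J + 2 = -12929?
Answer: √793473 ≈ 890.77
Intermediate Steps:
J = -12931 (J = -2 - 12929 = -12931)
w = -1032 (w = 3 - 1035 = -1032)
F = -271551 (F = 21*(-12931) = -271551)
√(w² + F) = √((-1032)² - 271551) = √(1065024 - 271551) = √793473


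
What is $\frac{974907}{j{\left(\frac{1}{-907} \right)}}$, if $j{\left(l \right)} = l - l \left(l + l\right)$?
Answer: $- \frac{89111807627}{101} \approx -8.8229 \cdot 10^{8}$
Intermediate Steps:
$j{\left(l \right)} = l - 2 l^{2}$ ($j{\left(l \right)} = l - l 2 l = l - 2 l^{2}$)
$\frac{974907}{j{\left(\frac{1}{-907} \right)}} = \frac{974907}{\frac{1}{-907} \left(1 - \frac{2}{-907}\right)} = \frac{974907}{\left(- \frac{1}{907}\right) \left(1 - - \frac{2}{907}\right)} = \frac{974907}{\left(- \frac{1}{907}\right) \left(1 + \frac{2}{907}\right)} = \frac{974907}{\left(- \frac{1}{907}\right) \frac{909}{907}} = \frac{974907}{- \frac{909}{822649}} = 974907 \left(- \frac{822649}{909}\right) = - \frac{89111807627}{101}$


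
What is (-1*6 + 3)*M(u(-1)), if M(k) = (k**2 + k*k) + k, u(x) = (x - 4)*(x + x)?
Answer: -630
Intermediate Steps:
u(x) = 2*x*(-4 + x) (u(x) = (-4 + x)*(2*x) = 2*x*(-4 + x))
M(k) = k + 2*k**2 (M(k) = (k**2 + k**2) + k = 2*k**2 + k = k + 2*k**2)
(-1*6 + 3)*M(u(-1)) = (-1*6 + 3)*((2*(-1)*(-4 - 1))*(1 + 2*(2*(-1)*(-4 - 1)))) = (-6 + 3)*((2*(-1)*(-5))*(1 + 2*(2*(-1)*(-5)))) = -30*(1 + 2*10) = -30*(1 + 20) = -30*21 = -3*210 = -630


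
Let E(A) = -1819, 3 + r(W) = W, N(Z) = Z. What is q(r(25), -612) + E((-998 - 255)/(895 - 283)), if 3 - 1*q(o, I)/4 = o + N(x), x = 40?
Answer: -2055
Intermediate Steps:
r(W) = -3 + W
q(o, I) = -148 - 4*o (q(o, I) = 12 - 4*(o + 40) = 12 - 4*(40 + o) = 12 + (-160 - 4*o) = -148 - 4*o)
q(r(25), -612) + E((-998 - 255)/(895 - 283)) = (-148 - 4*(-3 + 25)) - 1819 = (-148 - 4*22) - 1819 = (-148 - 88) - 1819 = -236 - 1819 = -2055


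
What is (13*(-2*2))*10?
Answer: -520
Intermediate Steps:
(13*(-2*2))*10 = (13*(-4))*10 = -52*10 = -520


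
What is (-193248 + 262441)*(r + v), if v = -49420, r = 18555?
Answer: -2135641945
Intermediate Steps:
(-193248 + 262441)*(r + v) = (-193248 + 262441)*(18555 - 49420) = 69193*(-30865) = -2135641945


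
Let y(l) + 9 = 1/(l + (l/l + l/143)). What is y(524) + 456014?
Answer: 34473522138/75599 ≈ 4.5601e+5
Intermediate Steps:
y(l) = -9 + 1/(1 + 144*l/143) (y(l) = -9 + 1/(l + (l/l + l/143)) = -9 + 1/(l + (1 + l*(1/143))) = -9 + 1/(l + (1 + l/143)) = -9 + 1/(1 + 144*l/143))
y(524) + 456014 = 8*(-143 - 162*524)/(143 + 144*524) + 456014 = 8*(-143 - 84888)/(143 + 75456) + 456014 = 8*(-85031)/75599 + 456014 = 8*(1/75599)*(-85031) + 456014 = -680248/75599 + 456014 = 34473522138/75599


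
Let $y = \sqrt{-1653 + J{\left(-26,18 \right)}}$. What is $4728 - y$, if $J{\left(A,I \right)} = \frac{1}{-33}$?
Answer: $4728 - \frac{5 i \sqrt{72006}}{33} \approx 4728.0 - 40.657 i$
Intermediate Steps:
$J{\left(A,I \right)} = - \frac{1}{33}$
$y = \frac{5 i \sqrt{72006}}{33}$ ($y = \sqrt{-1653 - \frac{1}{33}} = \sqrt{- \frac{54550}{33}} = \frac{5 i \sqrt{72006}}{33} \approx 40.657 i$)
$4728 - y = 4728 - \frac{5 i \sqrt{72006}}{33}$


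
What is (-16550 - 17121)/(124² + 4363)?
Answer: -33671/19739 ≈ -1.7058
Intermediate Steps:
(-16550 - 17121)/(124² + 4363) = -33671/(15376 + 4363) = -33671/19739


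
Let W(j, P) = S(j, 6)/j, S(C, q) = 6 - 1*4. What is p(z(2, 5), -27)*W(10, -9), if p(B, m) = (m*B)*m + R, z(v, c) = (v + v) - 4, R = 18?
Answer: 18/5 ≈ 3.6000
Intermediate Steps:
S(C, q) = 2 (S(C, q) = 6 - 4 = 2)
z(v, c) = -4 + 2*v (z(v, c) = 2*v - 4 = -4 + 2*v)
W(j, P) = 2/j
p(B, m) = 18 + B*m² (p(B, m) = (m*B)*m + 18 = (B*m)*m + 18 = B*m² + 18 = 18 + B*m²)
p(z(2, 5), -27)*W(10, -9) = (18 + (-4 + 2*2)*(-27)²)*(2/10) = (18 + (-4 + 4)*729)*(2*(⅒)) = (18 + 0*729)*(⅕) = (18 + 0)*(⅕) = 18*(⅕) = 18/5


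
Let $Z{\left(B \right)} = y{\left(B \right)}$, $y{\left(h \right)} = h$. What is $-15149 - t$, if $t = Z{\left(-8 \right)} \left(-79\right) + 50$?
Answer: $-15831$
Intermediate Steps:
$Z{\left(B \right)} = B$
$t = 682$ ($t = \left(-8\right) \left(-79\right) + 50 = 632 + 50 = 682$)
$-15149 - t = -15149 - 682 = -15831$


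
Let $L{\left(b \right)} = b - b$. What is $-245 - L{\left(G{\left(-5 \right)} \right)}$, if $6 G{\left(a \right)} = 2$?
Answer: $-245$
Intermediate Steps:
$G{\left(a \right)} = \frac{1}{3}$ ($G{\left(a \right)} = \frac{1}{6} \cdot 2 = \frac{1}{3}$)
$L{\left(b \right)} = 0$
$-245 - L{\left(G{\left(-5 \right)} \right)} = -245 - 0 = -245 + 0 = -245$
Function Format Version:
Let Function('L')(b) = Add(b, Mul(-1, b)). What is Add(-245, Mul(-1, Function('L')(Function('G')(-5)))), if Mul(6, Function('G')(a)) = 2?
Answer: -245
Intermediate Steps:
Function('G')(a) = Rational(1, 3) (Function('G')(a) = Mul(Rational(1, 6), 2) = Rational(1, 3))
Function('L')(b) = 0
Add(-245, Mul(-1, Function('L')(Function('G')(-5)))) = Add(-245, Mul(-1, 0)) = Add(-245, 0) = -245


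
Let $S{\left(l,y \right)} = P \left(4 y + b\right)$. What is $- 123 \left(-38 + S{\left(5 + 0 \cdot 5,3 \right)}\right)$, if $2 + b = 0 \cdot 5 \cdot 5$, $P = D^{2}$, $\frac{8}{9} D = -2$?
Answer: $- \frac{12423}{8} \approx -1552.9$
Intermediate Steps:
$D = - \frac{9}{4}$ ($D = \frac{9}{8} \left(-2\right) = - \frac{9}{4} \approx -2.25$)
$P = \frac{81}{16}$ ($P = \left(- \frac{9}{4}\right)^{2} = \frac{81}{16} \approx 5.0625$)
$b = -2$ ($b = -2 + 0 \cdot 5 \cdot 5 = -2 + 0 \cdot 5 = -2 + 0 = -2$)
$S{\left(l,y \right)} = - \frac{81}{8} + \frac{81 y}{4}$ ($S{\left(l,y \right)} = \frac{81 \left(4 y - 2\right)}{16} = \frac{81 \left(-2 + 4 y\right)}{16} = - \frac{81}{8} + \frac{81 y}{4}$)
$- 123 \left(-38 + S{\left(5 + 0 \cdot 5,3 \right)}\right) = - 123 \left(-38 + \left(- \frac{81}{8} + \frac{81}{4} \cdot 3\right)\right) = - 123 \left(-38 + \left(- \frac{81}{8} + \frac{243}{4}\right)\right) = - 123 \left(-38 + \frac{405}{8}\right) = \left(-123\right) \frac{101}{8} = - \frac{12423}{8}$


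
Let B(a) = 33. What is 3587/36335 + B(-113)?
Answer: 1202642/36335 ≈ 33.099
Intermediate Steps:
3587/36335 + B(-113) = 3587/36335 + 33 = 1202642/36335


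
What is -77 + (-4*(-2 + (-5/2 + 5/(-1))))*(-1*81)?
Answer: -3155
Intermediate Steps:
-77 + (-4*(-2 + (-5/2 + 5/(-1))))*(-1*81) = -77 - 4*(-2 + (-5*½ + 5*(-1)))*(-81) = -77 - 4*(-2 + (-5/2 - 5))*(-81) = -77 - 4*(-2 - 15/2)*(-81) = -77 - 4*(-19/2)*(-81) = -77 + 38*(-81) = -77 - 3078 = -3155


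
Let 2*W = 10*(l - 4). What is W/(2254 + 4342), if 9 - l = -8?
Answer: 65/6596 ≈ 0.0098545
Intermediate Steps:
l = 17 (l = 9 - 1*(-8) = 9 + 8 = 17)
W = 65 (W = (10*(17 - 4))/2 = (10*13)/2 = (½)*130 = 65)
W/(2254 + 4342) = 65/(2254 + 4342) = 65/6596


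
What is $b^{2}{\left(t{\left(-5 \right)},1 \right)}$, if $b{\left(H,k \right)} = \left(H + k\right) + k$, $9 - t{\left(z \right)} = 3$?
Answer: $64$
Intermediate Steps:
$t{\left(z \right)} = 6$ ($t{\left(z \right)} = 9 - 3 = 6$)
$b{\left(H,k \right)} = H + 2 k$
$b^{2}{\left(t{\left(-5 \right)},1 \right)} = \left(6 + 2 \cdot 1\right)^{2} = \left(6 + 2\right)^{2} = 8^{2} = 64$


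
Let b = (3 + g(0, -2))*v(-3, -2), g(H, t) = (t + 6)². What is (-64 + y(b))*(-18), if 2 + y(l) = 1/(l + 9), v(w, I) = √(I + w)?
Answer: 1120203/943 + 171*I*√5/943 ≈ 1187.9 + 0.40548*I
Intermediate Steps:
g(H, t) = (6 + t)²
b = 19*I*√5 (b = (3 + (6 - 2)²)*√(-2 - 3) = (3 + 4²)*√(-5) = (3 + 16)*(I*√5) = 19*(I*√5) = 19*I*√5 ≈ 42.485*I)
y(l) = -2 + 1/(9 + l) (y(l) = -2 + 1/(l + 9) = -2 + 1/(9 + l))
(-64 + y(b))*(-18) = (-64 + (-17 - 38*I*√5)/(9 + 19*I*√5))*(-18) = 1152 - 18*(-17 - 38*I*√5)/(9 + 19*I*√5)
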